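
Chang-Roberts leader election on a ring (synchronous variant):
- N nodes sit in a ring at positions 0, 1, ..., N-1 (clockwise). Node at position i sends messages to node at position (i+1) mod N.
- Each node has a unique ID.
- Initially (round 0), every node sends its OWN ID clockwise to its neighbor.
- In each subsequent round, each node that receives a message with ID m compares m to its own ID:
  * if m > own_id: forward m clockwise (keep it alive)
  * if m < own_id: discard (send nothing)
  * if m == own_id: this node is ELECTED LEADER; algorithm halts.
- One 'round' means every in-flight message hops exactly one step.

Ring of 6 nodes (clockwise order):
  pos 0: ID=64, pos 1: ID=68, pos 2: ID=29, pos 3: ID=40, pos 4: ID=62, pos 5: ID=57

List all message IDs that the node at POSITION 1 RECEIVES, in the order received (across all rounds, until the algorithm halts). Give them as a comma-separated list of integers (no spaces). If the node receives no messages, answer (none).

Round 1: pos1(id68) recv 64: drop; pos2(id29) recv 68: fwd; pos3(id40) recv 29: drop; pos4(id62) recv 40: drop; pos5(id57) recv 62: fwd; pos0(id64) recv 57: drop
Round 2: pos3(id40) recv 68: fwd; pos0(id64) recv 62: drop
Round 3: pos4(id62) recv 68: fwd
Round 4: pos5(id57) recv 68: fwd
Round 5: pos0(id64) recv 68: fwd
Round 6: pos1(id68) recv 68: ELECTED

Answer: 64,68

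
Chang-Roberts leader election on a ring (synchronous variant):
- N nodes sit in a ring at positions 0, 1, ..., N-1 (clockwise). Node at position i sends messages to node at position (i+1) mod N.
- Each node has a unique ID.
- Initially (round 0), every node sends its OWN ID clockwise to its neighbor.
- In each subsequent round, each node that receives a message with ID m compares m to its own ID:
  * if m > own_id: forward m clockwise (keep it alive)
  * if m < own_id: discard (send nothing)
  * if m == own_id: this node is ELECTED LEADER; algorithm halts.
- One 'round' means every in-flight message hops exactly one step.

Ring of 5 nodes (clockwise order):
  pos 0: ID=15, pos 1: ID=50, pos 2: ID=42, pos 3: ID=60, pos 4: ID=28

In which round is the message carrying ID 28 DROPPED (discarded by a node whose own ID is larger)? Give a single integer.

Answer: 2

Derivation:
Round 1: pos1(id50) recv 15: drop; pos2(id42) recv 50: fwd; pos3(id60) recv 42: drop; pos4(id28) recv 60: fwd; pos0(id15) recv 28: fwd
Round 2: pos3(id60) recv 50: drop; pos0(id15) recv 60: fwd; pos1(id50) recv 28: drop
Round 3: pos1(id50) recv 60: fwd
Round 4: pos2(id42) recv 60: fwd
Round 5: pos3(id60) recv 60: ELECTED
Message ID 28 originates at pos 4; dropped at pos 1 in round 2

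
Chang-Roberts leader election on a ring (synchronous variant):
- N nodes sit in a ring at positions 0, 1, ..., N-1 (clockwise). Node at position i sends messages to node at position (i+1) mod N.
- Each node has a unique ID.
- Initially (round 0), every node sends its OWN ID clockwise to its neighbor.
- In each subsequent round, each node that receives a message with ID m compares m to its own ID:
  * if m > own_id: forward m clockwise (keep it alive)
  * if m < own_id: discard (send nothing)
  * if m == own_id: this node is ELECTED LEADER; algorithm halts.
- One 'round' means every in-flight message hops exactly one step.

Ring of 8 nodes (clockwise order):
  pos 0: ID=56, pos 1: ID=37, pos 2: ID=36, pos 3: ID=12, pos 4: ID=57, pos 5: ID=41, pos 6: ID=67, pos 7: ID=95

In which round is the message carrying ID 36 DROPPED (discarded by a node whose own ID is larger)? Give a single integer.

Answer: 2

Derivation:
Round 1: pos1(id37) recv 56: fwd; pos2(id36) recv 37: fwd; pos3(id12) recv 36: fwd; pos4(id57) recv 12: drop; pos5(id41) recv 57: fwd; pos6(id67) recv 41: drop; pos7(id95) recv 67: drop; pos0(id56) recv 95: fwd
Round 2: pos2(id36) recv 56: fwd; pos3(id12) recv 37: fwd; pos4(id57) recv 36: drop; pos6(id67) recv 57: drop; pos1(id37) recv 95: fwd
Round 3: pos3(id12) recv 56: fwd; pos4(id57) recv 37: drop; pos2(id36) recv 95: fwd
Round 4: pos4(id57) recv 56: drop; pos3(id12) recv 95: fwd
Round 5: pos4(id57) recv 95: fwd
Round 6: pos5(id41) recv 95: fwd
Round 7: pos6(id67) recv 95: fwd
Round 8: pos7(id95) recv 95: ELECTED
Message ID 36 originates at pos 2; dropped at pos 4 in round 2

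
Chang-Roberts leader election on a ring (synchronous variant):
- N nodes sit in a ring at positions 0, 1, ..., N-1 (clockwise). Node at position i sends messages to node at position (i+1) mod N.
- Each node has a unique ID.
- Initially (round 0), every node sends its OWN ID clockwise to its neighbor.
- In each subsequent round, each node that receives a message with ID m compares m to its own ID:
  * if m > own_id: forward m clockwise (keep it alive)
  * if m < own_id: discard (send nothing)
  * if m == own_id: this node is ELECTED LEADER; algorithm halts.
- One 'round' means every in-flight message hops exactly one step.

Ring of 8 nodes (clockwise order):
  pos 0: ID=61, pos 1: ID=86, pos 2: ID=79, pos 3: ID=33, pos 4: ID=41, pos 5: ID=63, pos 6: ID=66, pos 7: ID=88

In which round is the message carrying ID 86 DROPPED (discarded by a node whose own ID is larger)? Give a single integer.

Answer: 6

Derivation:
Round 1: pos1(id86) recv 61: drop; pos2(id79) recv 86: fwd; pos3(id33) recv 79: fwd; pos4(id41) recv 33: drop; pos5(id63) recv 41: drop; pos6(id66) recv 63: drop; pos7(id88) recv 66: drop; pos0(id61) recv 88: fwd
Round 2: pos3(id33) recv 86: fwd; pos4(id41) recv 79: fwd; pos1(id86) recv 88: fwd
Round 3: pos4(id41) recv 86: fwd; pos5(id63) recv 79: fwd; pos2(id79) recv 88: fwd
Round 4: pos5(id63) recv 86: fwd; pos6(id66) recv 79: fwd; pos3(id33) recv 88: fwd
Round 5: pos6(id66) recv 86: fwd; pos7(id88) recv 79: drop; pos4(id41) recv 88: fwd
Round 6: pos7(id88) recv 86: drop; pos5(id63) recv 88: fwd
Round 7: pos6(id66) recv 88: fwd
Round 8: pos7(id88) recv 88: ELECTED
Message ID 86 originates at pos 1; dropped at pos 7 in round 6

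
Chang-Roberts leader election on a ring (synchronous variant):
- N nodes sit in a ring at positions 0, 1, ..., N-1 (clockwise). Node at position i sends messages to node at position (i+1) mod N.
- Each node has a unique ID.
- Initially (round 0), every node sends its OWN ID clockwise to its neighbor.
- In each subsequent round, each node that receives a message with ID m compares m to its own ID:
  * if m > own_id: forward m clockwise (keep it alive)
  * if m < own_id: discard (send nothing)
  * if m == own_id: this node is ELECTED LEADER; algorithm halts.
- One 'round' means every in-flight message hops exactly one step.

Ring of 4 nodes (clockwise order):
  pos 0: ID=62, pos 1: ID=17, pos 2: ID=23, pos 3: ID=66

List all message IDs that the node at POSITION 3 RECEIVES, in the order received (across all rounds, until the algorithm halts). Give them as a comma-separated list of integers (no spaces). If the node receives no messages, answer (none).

Round 1: pos1(id17) recv 62: fwd; pos2(id23) recv 17: drop; pos3(id66) recv 23: drop; pos0(id62) recv 66: fwd
Round 2: pos2(id23) recv 62: fwd; pos1(id17) recv 66: fwd
Round 3: pos3(id66) recv 62: drop; pos2(id23) recv 66: fwd
Round 4: pos3(id66) recv 66: ELECTED

Answer: 23,62,66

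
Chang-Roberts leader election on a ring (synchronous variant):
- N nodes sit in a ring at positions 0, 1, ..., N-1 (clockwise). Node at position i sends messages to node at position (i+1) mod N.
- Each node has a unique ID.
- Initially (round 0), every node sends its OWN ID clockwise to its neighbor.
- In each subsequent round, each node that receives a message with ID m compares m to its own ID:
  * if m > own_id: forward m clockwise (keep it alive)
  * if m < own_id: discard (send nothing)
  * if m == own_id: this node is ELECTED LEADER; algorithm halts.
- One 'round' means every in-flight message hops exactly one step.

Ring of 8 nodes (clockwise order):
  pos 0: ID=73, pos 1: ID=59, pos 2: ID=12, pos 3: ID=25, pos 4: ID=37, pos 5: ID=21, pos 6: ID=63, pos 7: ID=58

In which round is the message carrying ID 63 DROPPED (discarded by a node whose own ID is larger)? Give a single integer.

Round 1: pos1(id59) recv 73: fwd; pos2(id12) recv 59: fwd; pos3(id25) recv 12: drop; pos4(id37) recv 25: drop; pos5(id21) recv 37: fwd; pos6(id63) recv 21: drop; pos7(id58) recv 63: fwd; pos0(id73) recv 58: drop
Round 2: pos2(id12) recv 73: fwd; pos3(id25) recv 59: fwd; pos6(id63) recv 37: drop; pos0(id73) recv 63: drop
Round 3: pos3(id25) recv 73: fwd; pos4(id37) recv 59: fwd
Round 4: pos4(id37) recv 73: fwd; pos5(id21) recv 59: fwd
Round 5: pos5(id21) recv 73: fwd; pos6(id63) recv 59: drop
Round 6: pos6(id63) recv 73: fwd
Round 7: pos7(id58) recv 73: fwd
Round 8: pos0(id73) recv 73: ELECTED
Message ID 63 originates at pos 6; dropped at pos 0 in round 2

Answer: 2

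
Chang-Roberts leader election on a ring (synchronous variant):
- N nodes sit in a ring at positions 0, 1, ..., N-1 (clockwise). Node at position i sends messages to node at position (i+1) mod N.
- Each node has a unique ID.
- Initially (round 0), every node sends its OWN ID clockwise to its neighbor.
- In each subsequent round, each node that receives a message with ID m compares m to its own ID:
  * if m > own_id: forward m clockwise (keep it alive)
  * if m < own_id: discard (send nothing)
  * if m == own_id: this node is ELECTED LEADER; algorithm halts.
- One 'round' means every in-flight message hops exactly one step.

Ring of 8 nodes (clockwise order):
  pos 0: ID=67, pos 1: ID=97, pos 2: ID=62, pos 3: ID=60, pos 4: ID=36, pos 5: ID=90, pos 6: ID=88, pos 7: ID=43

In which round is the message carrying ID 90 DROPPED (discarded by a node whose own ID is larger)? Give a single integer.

Round 1: pos1(id97) recv 67: drop; pos2(id62) recv 97: fwd; pos3(id60) recv 62: fwd; pos4(id36) recv 60: fwd; pos5(id90) recv 36: drop; pos6(id88) recv 90: fwd; pos7(id43) recv 88: fwd; pos0(id67) recv 43: drop
Round 2: pos3(id60) recv 97: fwd; pos4(id36) recv 62: fwd; pos5(id90) recv 60: drop; pos7(id43) recv 90: fwd; pos0(id67) recv 88: fwd
Round 3: pos4(id36) recv 97: fwd; pos5(id90) recv 62: drop; pos0(id67) recv 90: fwd; pos1(id97) recv 88: drop
Round 4: pos5(id90) recv 97: fwd; pos1(id97) recv 90: drop
Round 5: pos6(id88) recv 97: fwd
Round 6: pos7(id43) recv 97: fwd
Round 7: pos0(id67) recv 97: fwd
Round 8: pos1(id97) recv 97: ELECTED
Message ID 90 originates at pos 5; dropped at pos 1 in round 4

Answer: 4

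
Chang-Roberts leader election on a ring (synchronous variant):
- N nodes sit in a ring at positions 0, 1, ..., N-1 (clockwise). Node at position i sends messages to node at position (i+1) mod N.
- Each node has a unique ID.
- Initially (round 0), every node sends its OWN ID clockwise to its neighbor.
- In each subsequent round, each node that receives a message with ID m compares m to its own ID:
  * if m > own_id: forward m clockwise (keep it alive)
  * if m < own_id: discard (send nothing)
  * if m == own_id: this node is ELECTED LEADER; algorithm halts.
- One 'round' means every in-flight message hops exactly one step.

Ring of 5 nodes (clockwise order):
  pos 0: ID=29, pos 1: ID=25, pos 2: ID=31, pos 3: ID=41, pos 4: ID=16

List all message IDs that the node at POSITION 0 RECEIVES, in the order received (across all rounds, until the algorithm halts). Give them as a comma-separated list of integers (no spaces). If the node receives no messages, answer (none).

Answer: 16,41

Derivation:
Round 1: pos1(id25) recv 29: fwd; pos2(id31) recv 25: drop; pos3(id41) recv 31: drop; pos4(id16) recv 41: fwd; pos0(id29) recv 16: drop
Round 2: pos2(id31) recv 29: drop; pos0(id29) recv 41: fwd
Round 3: pos1(id25) recv 41: fwd
Round 4: pos2(id31) recv 41: fwd
Round 5: pos3(id41) recv 41: ELECTED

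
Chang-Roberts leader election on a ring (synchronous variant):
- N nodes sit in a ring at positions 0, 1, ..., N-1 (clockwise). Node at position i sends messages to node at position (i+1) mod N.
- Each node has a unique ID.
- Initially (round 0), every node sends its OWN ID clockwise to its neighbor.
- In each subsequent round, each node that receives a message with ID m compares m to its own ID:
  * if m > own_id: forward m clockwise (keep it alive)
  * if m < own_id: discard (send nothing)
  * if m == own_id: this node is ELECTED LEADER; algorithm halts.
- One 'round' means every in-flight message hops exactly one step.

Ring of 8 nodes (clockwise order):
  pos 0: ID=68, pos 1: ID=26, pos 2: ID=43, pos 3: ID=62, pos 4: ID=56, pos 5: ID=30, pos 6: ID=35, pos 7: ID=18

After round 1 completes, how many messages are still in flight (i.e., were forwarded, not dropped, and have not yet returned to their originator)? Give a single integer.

Answer: 4

Derivation:
Round 1: pos1(id26) recv 68: fwd; pos2(id43) recv 26: drop; pos3(id62) recv 43: drop; pos4(id56) recv 62: fwd; pos5(id30) recv 56: fwd; pos6(id35) recv 30: drop; pos7(id18) recv 35: fwd; pos0(id68) recv 18: drop
After round 1: 4 messages still in flight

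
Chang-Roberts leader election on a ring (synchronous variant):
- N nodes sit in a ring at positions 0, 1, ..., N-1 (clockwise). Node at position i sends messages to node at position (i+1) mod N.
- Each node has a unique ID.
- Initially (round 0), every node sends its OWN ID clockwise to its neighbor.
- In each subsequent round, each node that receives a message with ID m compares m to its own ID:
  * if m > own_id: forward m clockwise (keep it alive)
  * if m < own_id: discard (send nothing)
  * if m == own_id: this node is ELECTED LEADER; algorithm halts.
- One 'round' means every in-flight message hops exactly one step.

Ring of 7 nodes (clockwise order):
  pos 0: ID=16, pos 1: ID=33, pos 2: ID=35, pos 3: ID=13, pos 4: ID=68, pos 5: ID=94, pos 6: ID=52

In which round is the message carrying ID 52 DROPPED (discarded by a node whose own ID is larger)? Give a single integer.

Answer: 5

Derivation:
Round 1: pos1(id33) recv 16: drop; pos2(id35) recv 33: drop; pos3(id13) recv 35: fwd; pos4(id68) recv 13: drop; pos5(id94) recv 68: drop; pos6(id52) recv 94: fwd; pos0(id16) recv 52: fwd
Round 2: pos4(id68) recv 35: drop; pos0(id16) recv 94: fwd; pos1(id33) recv 52: fwd
Round 3: pos1(id33) recv 94: fwd; pos2(id35) recv 52: fwd
Round 4: pos2(id35) recv 94: fwd; pos3(id13) recv 52: fwd
Round 5: pos3(id13) recv 94: fwd; pos4(id68) recv 52: drop
Round 6: pos4(id68) recv 94: fwd
Round 7: pos5(id94) recv 94: ELECTED
Message ID 52 originates at pos 6; dropped at pos 4 in round 5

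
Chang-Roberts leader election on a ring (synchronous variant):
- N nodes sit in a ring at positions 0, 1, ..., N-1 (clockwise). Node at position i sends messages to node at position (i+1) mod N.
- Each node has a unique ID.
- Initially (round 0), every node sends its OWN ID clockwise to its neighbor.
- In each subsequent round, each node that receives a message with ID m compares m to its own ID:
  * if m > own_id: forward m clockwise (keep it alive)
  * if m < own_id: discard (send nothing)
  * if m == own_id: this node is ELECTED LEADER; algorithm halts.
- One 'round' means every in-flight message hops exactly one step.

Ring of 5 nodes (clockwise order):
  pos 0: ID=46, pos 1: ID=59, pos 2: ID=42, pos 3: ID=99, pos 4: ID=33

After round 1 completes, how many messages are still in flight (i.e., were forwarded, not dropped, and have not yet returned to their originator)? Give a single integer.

Answer: 2

Derivation:
Round 1: pos1(id59) recv 46: drop; pos2(id42) recv 59: fwd; pos3(id99) recv 42: drop; pos4(id33) recv 99: fwd; pos0(id46) recv 33: drop
After round 1: 2 messages still in flight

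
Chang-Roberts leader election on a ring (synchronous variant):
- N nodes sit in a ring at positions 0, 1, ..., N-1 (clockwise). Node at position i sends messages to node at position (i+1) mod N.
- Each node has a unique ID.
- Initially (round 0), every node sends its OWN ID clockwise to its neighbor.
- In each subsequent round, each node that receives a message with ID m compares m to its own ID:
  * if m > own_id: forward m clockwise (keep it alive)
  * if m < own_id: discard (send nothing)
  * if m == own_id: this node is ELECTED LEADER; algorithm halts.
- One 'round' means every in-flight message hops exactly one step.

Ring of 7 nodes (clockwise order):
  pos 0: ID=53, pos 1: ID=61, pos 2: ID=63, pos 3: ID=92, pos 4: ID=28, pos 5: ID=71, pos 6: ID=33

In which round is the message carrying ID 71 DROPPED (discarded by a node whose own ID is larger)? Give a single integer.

Answer: 5

Derivation:
Round 1: pos1(id61) recv 53: drop; pos2(id63) recv 61: drop; pos3(id92) recv 63: drop; pos4(id28) recv 92: fwd; pos5(id71) recv 28: drop; pos6(id33) recv 71: fwd; pos0(id53) recv 33: drop
Round 2: pos5(id71) recv 92: fwd; pos0(id53) recv 71: fwd
Round 3: pos6(id33) recv 92: fwd; pos1(id61) recv 71: fwd
Round 4: pos0(id53) recv 92: fwd; pos2(id63) recv 71: fwd
Round 5: pos1(id61) recv 92: fwd; pos3(id92) recv 71: drop
Round 6: pos2(id63) recv 92: fwd
Round 7: pos3(id92) recv 92: ELECTED
Message ID 71 originates at pos 5; dropped at pos 3 in round 5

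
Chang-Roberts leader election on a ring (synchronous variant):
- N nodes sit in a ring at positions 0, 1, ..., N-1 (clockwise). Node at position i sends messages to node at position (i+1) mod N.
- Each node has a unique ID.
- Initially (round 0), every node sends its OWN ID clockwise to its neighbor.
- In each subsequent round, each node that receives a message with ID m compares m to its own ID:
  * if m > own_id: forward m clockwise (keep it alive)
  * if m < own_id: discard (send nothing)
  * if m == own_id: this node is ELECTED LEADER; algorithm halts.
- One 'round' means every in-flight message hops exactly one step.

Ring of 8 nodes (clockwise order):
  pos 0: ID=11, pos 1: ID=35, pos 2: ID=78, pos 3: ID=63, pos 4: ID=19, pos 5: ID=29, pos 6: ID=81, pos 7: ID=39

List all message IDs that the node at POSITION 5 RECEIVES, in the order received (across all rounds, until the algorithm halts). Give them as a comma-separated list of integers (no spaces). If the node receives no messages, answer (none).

Round 1: pos1(id35) recv 11: drop; pos2(id78) recv 35: drop; pos3(id63) recv 78: fwd; pos4(id19) recv 63: fwd; pos5(id29) recv 19: drop; pos6(id81) recv 29: drop; pos7(id39) recv 81: fwd; pos0(id11) recv 39: fwd
Round 2: pos4(id19) recv 78: fwd; pos5(id29) recv 63: fwd; pos0(id11) recv 81: fwd; pos1(id35) recv 39: fwd
Round 3: pos5(id29) recv 78: fwd; pos6(id81) recv 63: drop; pos1(id35) recv 81: fwd; pos2(id78) recv 39: drop
Round 4: pos6(id81) recv 78: drop; pos2(id78) recv 81: fwd
Round 5: pos3(id63) recv 81: fwd
Round 6: pos4(id19) recv 81: fwd
Round 7: pos5(id29) recv 81: fwd
Round 8: pos6(id81) recv 81: ELECTED

Answer: 19,63,78,81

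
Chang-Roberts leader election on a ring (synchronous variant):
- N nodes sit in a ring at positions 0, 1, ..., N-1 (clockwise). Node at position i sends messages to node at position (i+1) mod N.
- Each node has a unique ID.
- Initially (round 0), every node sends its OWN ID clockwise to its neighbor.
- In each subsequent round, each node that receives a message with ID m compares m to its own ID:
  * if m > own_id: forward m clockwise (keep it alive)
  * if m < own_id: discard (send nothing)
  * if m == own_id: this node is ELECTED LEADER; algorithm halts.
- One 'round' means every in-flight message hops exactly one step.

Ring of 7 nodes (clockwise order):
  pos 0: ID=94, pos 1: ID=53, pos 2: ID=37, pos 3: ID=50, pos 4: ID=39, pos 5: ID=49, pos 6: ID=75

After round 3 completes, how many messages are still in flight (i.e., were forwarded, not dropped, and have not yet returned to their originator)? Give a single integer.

Round 1: pos1(id53) recv 94: fwd; pos2(id37) recv 53: fwd; pos3(id50) recv 37: drop; pos4(id39) recv 50: fwd; pos5(id49) recv 39: drop; pos6(id75) recv 49: drop; pos0(id94) recv 75: drop
Round 2: pos2(id37) recv 94: fwd; pos3(id50) recv 53: fwd; pos5(id49) recv 50: fwd
Round 3: pos3(id50) recv 94: fwd; pos4(id39) recv 53: fwd; pos6(id75) recv 50: drop
After round 3: 2 messages still in flight

Answer: 2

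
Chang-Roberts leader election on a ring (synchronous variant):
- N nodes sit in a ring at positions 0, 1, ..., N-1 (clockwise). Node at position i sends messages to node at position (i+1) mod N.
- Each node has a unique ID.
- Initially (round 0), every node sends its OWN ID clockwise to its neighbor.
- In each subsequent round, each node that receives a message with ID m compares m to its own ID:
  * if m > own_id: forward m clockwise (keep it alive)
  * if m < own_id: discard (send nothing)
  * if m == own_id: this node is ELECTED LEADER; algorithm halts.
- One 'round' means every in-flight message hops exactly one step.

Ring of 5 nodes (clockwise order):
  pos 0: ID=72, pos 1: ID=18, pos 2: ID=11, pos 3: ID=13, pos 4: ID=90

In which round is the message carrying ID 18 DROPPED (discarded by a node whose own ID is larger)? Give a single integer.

Answer: 3

Derivation:
Round 1: pos1(id18) recv 72: fwd; pos2(id11) recv 18: fwd; pos3(id13) recv 11: drop; pos4(id90) recv 13: drop; pos0(id72) recv 90: fwd
Round 2: pos2(id11) recv 72: fwd; pos3(id13) recv 18: fwd; pos1(id18) recv 90: fwd
Round 3: pos3(id13) recv 72: fwd; pos4(id90) recv 18: drop; pos2(id11) recv 90: fwd
Round 4: pos4(id90) recv 72: drop; pos3(id13) recv 90: fwd
Round 5: pos4(id90) recv 90: ELECTED
Message ID 18 originates at pos 1; dropped at pos 4 in round 3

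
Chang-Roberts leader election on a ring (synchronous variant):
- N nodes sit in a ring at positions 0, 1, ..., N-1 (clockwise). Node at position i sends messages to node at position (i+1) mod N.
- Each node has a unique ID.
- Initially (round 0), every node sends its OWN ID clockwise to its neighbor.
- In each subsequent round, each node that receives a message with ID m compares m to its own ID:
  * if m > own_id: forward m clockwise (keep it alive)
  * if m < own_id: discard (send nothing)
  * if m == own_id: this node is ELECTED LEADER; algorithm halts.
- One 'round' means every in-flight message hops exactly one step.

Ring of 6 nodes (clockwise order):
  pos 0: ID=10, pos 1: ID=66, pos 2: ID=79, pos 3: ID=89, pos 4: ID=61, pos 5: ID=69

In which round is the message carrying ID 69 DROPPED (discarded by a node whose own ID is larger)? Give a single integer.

Round 1: pos1(id66) recv 10: drop; pos2(id79) recv 66: drop; pos3(id89) recv 79: drop; pos4(id61) recv 89: fwd; pos5(id69) recv 61: drop; pos0(id10) recv 69: fwd
Round 2: pos5(id69) recv 89: fwd; pos1(id66) recv 69: fwd
Round 3: pos0(id10) recv 89: fwd; pos2(id79) recv 69: drop
Round 4: pos1(id66) recv 89: fwd
Round 5: pos2(id79) recv 89: fwd
Round 6: pos3(id89) recv 89: ELECTED
Message ID 69 originates at pos 5; dropped at pos 2 in round 3

Answer: 3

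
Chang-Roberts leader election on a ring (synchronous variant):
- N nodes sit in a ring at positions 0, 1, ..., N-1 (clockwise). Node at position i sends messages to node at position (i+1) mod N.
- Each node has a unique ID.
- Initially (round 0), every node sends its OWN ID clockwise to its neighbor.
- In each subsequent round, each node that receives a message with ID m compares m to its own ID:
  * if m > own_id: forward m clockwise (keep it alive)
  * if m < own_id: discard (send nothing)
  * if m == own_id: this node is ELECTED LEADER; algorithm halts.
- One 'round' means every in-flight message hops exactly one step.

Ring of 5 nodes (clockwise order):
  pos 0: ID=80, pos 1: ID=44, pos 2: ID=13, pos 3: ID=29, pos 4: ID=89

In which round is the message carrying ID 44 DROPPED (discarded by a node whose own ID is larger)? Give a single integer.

Answer: 3

Derivation:
Round 1: pos1(id44) recv 80: fwd; pos2(id13) recv 44: fwd; pos3(id29) recv 13: drop; pos4(id89) recv 29: drop; pos0(id80) recv 89: fwd
Round 2: pos2(id13) recv 80: fwd; pos3(id29) recv 44: fwd; pos1(id44) recv 89: fwd
Round 3: pos3(id29) recv 80: fwd; pos4(id89) recv 44: drop; pos2(id13) recv 89: fwd
Round 4: pos4(id89) recv 80: drop; pos3(id29) recv 89: fwd
Round 5: pos4(id89) recv 89: ELECTED
Message ID 44 originates at pos 1; dropped at pos 4 in round 3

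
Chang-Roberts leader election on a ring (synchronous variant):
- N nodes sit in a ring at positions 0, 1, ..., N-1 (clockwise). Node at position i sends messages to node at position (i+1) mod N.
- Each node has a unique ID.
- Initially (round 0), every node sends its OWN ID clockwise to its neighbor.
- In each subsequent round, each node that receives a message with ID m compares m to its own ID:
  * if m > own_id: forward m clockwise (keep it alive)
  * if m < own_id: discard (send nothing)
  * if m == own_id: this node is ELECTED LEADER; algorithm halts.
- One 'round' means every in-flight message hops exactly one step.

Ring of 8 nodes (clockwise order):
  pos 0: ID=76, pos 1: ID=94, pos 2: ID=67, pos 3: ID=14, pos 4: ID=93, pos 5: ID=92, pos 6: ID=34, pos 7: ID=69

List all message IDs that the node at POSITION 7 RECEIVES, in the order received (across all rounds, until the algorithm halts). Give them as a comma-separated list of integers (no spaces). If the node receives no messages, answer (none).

Round 1: pos1(id94) recv 76: drop; pos2(id67) recv 94: fwd; pos3(id14) recv 67: fwd; pos4(id93) recv 14: drop; pos5(id92) recv 93: fwd; pos6(id34) recv 92: fwd; pos7(id69) recv 34: drop; pos0(id76) recv 69: drop
Round 2: pos3(id14) recv 94: fwd; pos4(id93) recv 67: drop; pos6(id34) recv 93: fwd; pos7(id69) recv 92: fwd
Round 3: pos4(id93) recv 94: fwd; pos7(id69) recv 93: fwd; pos0(id76) recv 92: fwd
Round 4: pos5(id92) recv 94: fwd; pos0(id76) recv 93: fwd; pos1(id94) recv 92: drop
Round 5: pos6(id34) recv 94: fwd; pos1(id94) recv 93: drop
Round 6: pos7(id69) recv 94: fwd
Round 7: pos0(id76) recv 94: fwd
Round 8: pos1(id94) recv 94: ELECTED

Answer: 34,92,93,94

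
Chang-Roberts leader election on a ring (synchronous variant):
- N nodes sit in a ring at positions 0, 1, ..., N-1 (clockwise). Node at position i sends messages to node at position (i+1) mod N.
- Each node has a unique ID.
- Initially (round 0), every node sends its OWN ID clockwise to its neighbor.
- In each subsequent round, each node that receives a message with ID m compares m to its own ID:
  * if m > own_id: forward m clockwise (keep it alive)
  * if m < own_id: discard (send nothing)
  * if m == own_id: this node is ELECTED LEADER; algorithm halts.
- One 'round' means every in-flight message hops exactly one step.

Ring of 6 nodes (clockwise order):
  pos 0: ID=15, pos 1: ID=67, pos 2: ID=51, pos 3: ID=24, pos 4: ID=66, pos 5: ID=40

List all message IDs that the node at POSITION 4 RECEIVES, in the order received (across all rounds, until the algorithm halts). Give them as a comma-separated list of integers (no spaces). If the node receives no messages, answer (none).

Answer: 24,51,67

Derivation:
Round 1: pos1(id67) recv 15: drop; pos2(id51) recv 67: fwd; pos3(id24) recv 51: fwd; pos4(id66) recv 24: drop; pos5(id40) recv 66: fwd; pos0(id15) recv 40: fwd
Round 2: pos3(id24) recv 67: fwd; pos4(id66) recv 51: drop; pos0(id15) recv 66: fwd; pos1(id67) recv 40: drop
Round 3: pos4(id66) recv 67: fwd; pos1(id67) recv 66: drop
Round 4: pos5(id40) recv 67: fwd
Round 5: pos0(id15) recv 67: fwd
Round 6: pos1(id67) recv 67: ELECTED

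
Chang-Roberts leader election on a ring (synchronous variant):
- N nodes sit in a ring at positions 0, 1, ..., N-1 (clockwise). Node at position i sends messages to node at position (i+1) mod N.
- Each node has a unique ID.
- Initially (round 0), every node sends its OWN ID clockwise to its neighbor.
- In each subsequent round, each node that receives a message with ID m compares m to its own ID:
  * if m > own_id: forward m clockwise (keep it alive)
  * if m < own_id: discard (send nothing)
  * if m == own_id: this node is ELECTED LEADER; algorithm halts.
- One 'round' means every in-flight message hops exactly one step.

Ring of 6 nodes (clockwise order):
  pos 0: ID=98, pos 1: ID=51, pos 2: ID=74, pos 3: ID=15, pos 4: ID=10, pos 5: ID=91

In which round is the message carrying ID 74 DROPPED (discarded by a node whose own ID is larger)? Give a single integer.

Round 1: pos1(id51) recv 98: fwd; pos2(id74) recv 51: drop; pos3(id15) recv 74: fwd; pos4(id10) recv 15: fwd; pos5(id91) recv 10: drop; pos0(id98) recv 91: drop
Round 2: pos2(id74) recv 98: fwd; pos4(id10) recv 74: fwd; pos5(id91) recv 15: drop
Round 3: pos3(id15) recv 98: fwd; pos5(id91) recv 74: drop
Round 4: pos4(id10) recv 98: fwd
Round 5: pos5(id91) recv 98: fwd
Round 6: pos0(id98) recv 98: ELECTED
Message ID 74 originates at pos 2; dropped at pos 5 in round 3

Answer: 3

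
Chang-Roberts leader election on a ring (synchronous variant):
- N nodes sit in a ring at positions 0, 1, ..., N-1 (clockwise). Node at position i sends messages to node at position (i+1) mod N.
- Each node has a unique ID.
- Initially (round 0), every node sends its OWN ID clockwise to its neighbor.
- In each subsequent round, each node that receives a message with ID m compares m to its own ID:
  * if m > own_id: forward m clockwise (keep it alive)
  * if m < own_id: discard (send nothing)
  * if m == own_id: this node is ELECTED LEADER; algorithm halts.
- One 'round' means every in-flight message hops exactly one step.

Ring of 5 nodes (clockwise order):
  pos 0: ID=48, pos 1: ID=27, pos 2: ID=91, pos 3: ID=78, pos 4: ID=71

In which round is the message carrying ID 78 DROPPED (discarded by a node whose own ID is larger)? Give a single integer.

Answer: 4

Derivation:
Round 1: pos1(id27) recv 48: fwd; pos2(id91) recv 27: drop; pos3(id78) recv 91: fwd; pos4(id71) recv 78: fwd; pos0(id48) recv 71: fwd
Round 2: pos2(id91) recv 48: drop; pos4(id71) recv 91: fwd; pos0(id48) recv 78: fwd; pos1(id27) recv 71: fwd
Round 3: pos0(id48) recv 91: fwd; pos1(id27) recv 78: fwd; pos2(id91) recv 71: drop
Round 4: pos1(id27) recv 91: fwd; pos2(id91) recv 78: drop
Round 5: pos2(id91) recv 91: ELECTED
Message ID 78 originates at pos 3; dropped at pos 2 in round 4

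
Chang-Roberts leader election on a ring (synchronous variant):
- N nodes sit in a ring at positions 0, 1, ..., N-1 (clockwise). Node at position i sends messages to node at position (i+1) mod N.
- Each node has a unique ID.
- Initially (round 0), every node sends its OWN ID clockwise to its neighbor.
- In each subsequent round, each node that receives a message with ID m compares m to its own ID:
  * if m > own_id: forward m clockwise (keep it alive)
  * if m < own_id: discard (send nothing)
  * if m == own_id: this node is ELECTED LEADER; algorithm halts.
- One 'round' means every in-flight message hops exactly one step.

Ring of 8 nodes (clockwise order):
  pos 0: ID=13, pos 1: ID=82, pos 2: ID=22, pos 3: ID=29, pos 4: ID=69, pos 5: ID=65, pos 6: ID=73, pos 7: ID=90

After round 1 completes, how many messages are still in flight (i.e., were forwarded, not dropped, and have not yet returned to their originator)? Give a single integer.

Round 1: pos1(id82) recv 13: drop; pos2(id22) recv 82: fwd; pos3(id29) recv 22: drop; pos4(id69) recv 29: drop; pos5(id65) recv 69: fwd; pos6(id73) recv 65: drop; pos7(id90) recv 73: drop; pos0(id13) recv 90: fwd
After round 1: 3 messages still in flight

Answer: 3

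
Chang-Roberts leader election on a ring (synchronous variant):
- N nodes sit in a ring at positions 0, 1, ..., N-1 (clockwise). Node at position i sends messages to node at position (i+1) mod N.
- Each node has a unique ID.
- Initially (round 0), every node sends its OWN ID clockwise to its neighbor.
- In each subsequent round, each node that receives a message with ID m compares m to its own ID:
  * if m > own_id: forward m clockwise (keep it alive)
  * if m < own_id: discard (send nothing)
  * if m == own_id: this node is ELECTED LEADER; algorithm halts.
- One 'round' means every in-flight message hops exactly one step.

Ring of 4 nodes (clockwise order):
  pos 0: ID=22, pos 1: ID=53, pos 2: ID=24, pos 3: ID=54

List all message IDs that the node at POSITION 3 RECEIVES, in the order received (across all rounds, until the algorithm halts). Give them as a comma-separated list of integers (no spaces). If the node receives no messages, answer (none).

Round 1: pos1(id53) recv 22: drop; pos2(id24) recv 53: fwd; pos3(id54) recv 24: drop; pos0(id22) recv 54: fwd
Round 2: pos3(id54) recv 53: drop; pos1(id53) recv 54: fwd
Round 3: pos2(id24) recv 54: fwd
Round 4: pos3(id54) recv 54: ELECTED

Answer: 24,53,54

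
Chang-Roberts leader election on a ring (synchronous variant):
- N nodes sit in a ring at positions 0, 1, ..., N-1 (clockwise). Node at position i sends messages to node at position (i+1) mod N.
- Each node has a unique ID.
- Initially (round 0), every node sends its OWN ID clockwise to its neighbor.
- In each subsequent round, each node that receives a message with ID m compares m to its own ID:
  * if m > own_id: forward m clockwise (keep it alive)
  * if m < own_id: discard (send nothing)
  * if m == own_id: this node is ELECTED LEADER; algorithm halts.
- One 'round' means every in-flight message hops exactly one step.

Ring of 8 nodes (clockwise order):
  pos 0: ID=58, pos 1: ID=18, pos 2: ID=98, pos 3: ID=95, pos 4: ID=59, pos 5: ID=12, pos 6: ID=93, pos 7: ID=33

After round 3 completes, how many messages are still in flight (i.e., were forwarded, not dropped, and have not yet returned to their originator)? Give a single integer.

Answer: 3

Derivation:
Round 1: pos1(id18) recv 58: fwd; pos2(id98) recv 18: drop; pos3(id95) recv 98: fwd; pos4(id59) recv 95: fwd; pos5(id12) recv 59: fwd; pos6(id93) recv 12: drop; pos7(id33) recv 93: fwd; pos0(id58) recv 33: drop
Round 2: pos2(id98) recv 58: drop; pos4(id59) recv 98: fwd; pos5(id12) recv 95: fwd; pos6(id93) recv 59: drop; pos0(id58) recv 93: fwd
Round 3: pos5(id12) recv 98: fwd; pos6(id93) recv 95: fwd; pos1(id18) recv 93: fwd
After round 3: 3 messages still in flight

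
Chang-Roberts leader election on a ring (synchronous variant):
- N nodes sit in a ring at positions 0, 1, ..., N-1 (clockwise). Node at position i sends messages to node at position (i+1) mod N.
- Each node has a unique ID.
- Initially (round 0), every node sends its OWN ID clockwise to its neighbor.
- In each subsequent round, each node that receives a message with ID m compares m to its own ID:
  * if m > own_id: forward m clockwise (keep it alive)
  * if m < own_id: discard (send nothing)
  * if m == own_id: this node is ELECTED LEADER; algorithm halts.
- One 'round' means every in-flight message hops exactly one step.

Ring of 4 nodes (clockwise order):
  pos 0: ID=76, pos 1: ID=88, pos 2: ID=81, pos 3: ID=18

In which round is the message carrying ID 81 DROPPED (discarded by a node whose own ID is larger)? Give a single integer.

Round 1: pos1(id88) recv 76: drop; pos2(id81) recv 88: fwd; pos3(id18) recv 81: fwd; pos0(id76) recv 18: drop
Round 2: pos3(id18) recv 88: fwd; pos0(id76) recv 81: fwd
Round 3: pos0(id76) recv 88: fwd; pos1(id88) recv 81: drop
Round 4: pos1(id88) recv 88: ELECTED
Message ID 81 originates at pos 2; dropped at pos 1 in round 3

Answer: 3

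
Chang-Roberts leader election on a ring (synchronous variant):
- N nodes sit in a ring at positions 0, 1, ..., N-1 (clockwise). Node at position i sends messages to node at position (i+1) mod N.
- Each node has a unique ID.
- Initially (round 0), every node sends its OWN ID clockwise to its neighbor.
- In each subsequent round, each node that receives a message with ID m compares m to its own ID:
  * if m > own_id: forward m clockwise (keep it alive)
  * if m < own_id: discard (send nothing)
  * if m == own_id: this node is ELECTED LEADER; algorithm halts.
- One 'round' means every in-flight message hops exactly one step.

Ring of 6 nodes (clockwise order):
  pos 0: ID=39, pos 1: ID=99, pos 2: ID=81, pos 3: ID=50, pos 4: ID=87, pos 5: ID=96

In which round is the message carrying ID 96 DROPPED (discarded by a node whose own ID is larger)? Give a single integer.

Answer: 2

Derivation:
Round 1: pos1(id99) recv 39: drop; pos2(id81) recv 99: fwd; pos3(id50) recv 81: fwd; pos4(id87) recv 50: drop; pos5(id96) recv 87: drop; pos0(id39) recv 96: fwd
Round 2: pos3(id50) recv 99: fwd; pos4(id87) recv 81: drop; pos1(id99) recv 96: drop
Round 3: pos4(id87) recv 99: fwd
Round 4: pos5(id96) recv 99: fwd
Round 5: pos0(id39) recv 99: fwd
Round 6: pos1(id99) recv 99: ELECTED
Message ID 96 originates at pos 5; dropped at pos 1 in round 2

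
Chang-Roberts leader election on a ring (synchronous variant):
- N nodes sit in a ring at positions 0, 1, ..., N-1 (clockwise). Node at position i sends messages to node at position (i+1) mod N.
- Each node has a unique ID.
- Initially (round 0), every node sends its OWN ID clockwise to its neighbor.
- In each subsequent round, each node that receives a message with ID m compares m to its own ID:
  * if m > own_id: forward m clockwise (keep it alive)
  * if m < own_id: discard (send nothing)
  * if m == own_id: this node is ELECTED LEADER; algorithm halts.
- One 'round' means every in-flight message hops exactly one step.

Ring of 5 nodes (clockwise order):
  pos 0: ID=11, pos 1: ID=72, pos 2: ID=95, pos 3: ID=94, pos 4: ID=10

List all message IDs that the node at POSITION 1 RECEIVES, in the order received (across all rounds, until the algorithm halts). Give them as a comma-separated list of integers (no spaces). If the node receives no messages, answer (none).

Round 1: pos1(id72) recv 11: drop; pos2(id95) recv 72: drop; pos3(id94) recv 95: fwd; pos4(id10) recv 94: fwd; pos0(id11) recv 10: drop
Round 2: pos4(id10) recv 95: fwd; pos0(id11) recv 94: fwd
Round 3: pos0(id11) recv 95: fwd; pos1(id72) recv 94: fwd
Round 4: pos1(id72) recv 95: fwd; pos2(id95) recv 94: drop
Round 5: pos2(id95) recv 95: ELECTED

Answer: 11,94,95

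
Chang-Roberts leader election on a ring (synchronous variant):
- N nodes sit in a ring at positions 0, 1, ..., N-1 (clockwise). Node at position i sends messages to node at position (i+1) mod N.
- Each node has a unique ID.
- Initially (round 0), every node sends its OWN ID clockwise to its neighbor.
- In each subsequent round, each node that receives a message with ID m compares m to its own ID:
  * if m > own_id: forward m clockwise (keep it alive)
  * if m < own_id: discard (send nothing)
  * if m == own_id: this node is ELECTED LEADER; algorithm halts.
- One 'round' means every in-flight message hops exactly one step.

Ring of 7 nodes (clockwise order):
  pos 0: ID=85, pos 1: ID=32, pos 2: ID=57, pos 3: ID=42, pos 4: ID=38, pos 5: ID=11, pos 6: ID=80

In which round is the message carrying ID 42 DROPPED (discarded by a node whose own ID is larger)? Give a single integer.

Round 1: pos1(id32) recv 85: fwd; pos2(id57) recv 32: drop; pos3(id42) recv 57: fwd; pos4(id38) recv 42: fwd; pos5(id11) recv 38: fwd; pos6(id80) recv 11: drop; pos0(id85) recv 80: drop
Round 2: pos2(id57) recv 85: fwd; pos4(id38) recv 57: fwd; pos5(id11) recv 42: fwd; pos6(id80) recv 38: drop
Round 3: pos3(id42) recv 85: fwd; pos5(id11) recv 57: fwd; pos6(id80) recv 42: drop
Round 4: pos4(id38) recv 85: fwd; pos6(id80) recv 57: drop
Round 5: pos5(id11) recv 85: fwd
Round 6: pos6(id80) recv 85: fwd
Round 7: pos0(id85) recv 85: ELECTED
Message ID 42 originates at pos 3; dropped at pos 6 in round 3

Answer: 3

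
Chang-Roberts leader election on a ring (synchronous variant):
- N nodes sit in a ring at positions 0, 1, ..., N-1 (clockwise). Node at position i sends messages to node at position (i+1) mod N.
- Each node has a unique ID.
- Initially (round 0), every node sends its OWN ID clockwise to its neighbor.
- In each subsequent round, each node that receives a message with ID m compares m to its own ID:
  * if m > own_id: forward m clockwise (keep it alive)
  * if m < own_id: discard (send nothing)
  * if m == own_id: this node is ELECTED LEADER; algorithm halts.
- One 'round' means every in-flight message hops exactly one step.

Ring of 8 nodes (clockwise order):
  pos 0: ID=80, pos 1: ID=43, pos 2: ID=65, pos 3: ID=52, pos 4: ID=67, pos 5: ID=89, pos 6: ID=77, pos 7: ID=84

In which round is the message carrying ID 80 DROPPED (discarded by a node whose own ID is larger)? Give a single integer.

Round 1: pos1(id43) recv 80: fwd; pos2(id65) recv 43: drop; pos3(id52) recv 65: fwd; pos4(id67) recv 52: drop; pos5(id89) recv 67: drop; pos6(id77) recv 89: fwd; pos7(id84) recv 77: drop; pos0(id80) recv 84: fwd
Round 2: pos2(id65) recv 80: fwd; pos4(id67) recv 65: drop; pos7(id84) recv 89: fwd; pos1(id43) recv 84: fwd
Round 3: pos3(id52) recv 80: fwd; pos0(id80) recv 89: fwd; pos2(id65) recv 84: fwd
Round 4: pos4(id67) recv 80: fwd; pos1(id43) recv 89: fwd; pos3(id52) recv 84: fwd
Round 5: pos5(id89) recv 80: drop; pos2(id65) recv 89: fwd; pos4(id67) recv 84: fwd
Round 6: pos3(id52) recv 89: fwd; pos5(id89) recv 84: drop
Round 7: pos4(id67) recv 89: fwd
Round 8: pos5(id89) recv 89: ELECTED
Message ID 80 originates at pos 0; dropped at pos 5 in round 5

Answer: 5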